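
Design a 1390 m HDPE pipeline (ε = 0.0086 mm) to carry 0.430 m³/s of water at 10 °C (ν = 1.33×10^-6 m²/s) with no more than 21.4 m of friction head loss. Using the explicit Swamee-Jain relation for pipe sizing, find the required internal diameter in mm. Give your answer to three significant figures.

D ≈ 417 mm

Swamee-Jain (Type III): D = 0.66·[ε^1.25·(LQ²/(gh_f))^4.75 + ν·Q^9.4·(L/(gh_f))^5.2]^0.04
LQ²/(gh_f) = 1.224; L/(gh_f) = 6.621
Term 1 = ε^1.25·(…)^4.75 = 1.22×10^-6; Term 2 = ν·Q^9.4·(…)^5.2 = 8.86×10^-6
D = 0.66·(1.22×10^-6 + 8.86×10^-6)^0.04 = 0.4166 m = 417 mm
Check: V = 3.16 m/s, Re = 9.88×10^5, f = 0.01212, h_f = 20.5 m ≈ 21.4 m ✓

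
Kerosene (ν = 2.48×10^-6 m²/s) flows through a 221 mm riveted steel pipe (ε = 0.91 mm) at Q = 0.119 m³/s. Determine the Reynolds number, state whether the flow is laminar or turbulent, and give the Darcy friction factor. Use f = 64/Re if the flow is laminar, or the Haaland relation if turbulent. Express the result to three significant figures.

Re ≈ 2.76×10^5; turbulent; f ≈ 0.0291

V = 4Q/(πD²) = 3.102 m/s
Re = VD/ν = 3.102·0.221/2.48×10^-6 = 2.76×10^5
Re > 4000 → turbulent; ε/D = 0.00412
Haaland: f = 0.02907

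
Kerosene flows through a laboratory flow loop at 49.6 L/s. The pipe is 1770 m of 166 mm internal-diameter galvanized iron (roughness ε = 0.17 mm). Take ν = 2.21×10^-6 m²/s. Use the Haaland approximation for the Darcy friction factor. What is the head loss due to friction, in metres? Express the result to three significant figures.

h_f ≈ 60.5 m

V = 4Q/(πD²) = 4·0.0496/(π·0.166²) = 2.292 m/s
Re = VD/ν = 2.292·0.166/2.21×10^-6 = 1.72×10^5 → turbulent
ε/D = 0.17/166 = 0.00102
Haaland: f = 0.02119
h_f = f(L/D)V²/(2g) = 0.02119·(1770/0.166)·2.292²/(2·9.81) = 60.48 m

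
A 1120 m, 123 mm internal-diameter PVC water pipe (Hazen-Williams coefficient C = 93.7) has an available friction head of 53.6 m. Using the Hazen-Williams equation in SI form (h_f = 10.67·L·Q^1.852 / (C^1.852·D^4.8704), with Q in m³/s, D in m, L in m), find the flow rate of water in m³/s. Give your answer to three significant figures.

Rearranging: Q = [h_f·C^1.852·D^4.8704 / (10.67·L)]^(1/1.852)
Q = [53.6·93.7^1.852·0.123^4.8704 / (10.67·1120)]^0.540 = 0.02044 m³/s

Q ≈ 0.0204 m³/s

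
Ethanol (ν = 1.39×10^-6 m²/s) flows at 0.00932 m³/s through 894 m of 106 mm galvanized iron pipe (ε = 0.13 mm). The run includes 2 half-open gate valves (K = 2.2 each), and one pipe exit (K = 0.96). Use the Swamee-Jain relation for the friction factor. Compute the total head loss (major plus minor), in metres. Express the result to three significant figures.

V = 4Q/(πD²) = 1.056 m/s; V²/2g = 0.05685 m
Re = 8.05×10^4, ε/D = 0.00123 → f = 0.02355 (Swamee-Jain)
Major: h_f = f(L/D)·V²/2g = 0.02355·8434·0.05685 = 11.29 m
Minor: ΣK = 5.36; h_m = ΣK·V²/2g = 0.3047 m
Total H_L = 11.29 + 0.3047 = 11.60 m

H_L ≈ 11.6 m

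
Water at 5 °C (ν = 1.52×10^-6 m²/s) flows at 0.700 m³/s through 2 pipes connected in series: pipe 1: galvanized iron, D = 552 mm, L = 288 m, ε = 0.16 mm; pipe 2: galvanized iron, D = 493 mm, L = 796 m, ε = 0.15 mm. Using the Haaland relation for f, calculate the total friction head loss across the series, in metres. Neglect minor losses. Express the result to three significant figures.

H ≈ 20.7 m

Pipe 1: V = 2.925 m/s, Re = 1.06×10^6, ε/D = 2.90×10^-4, f = 0.01547, h_1 = f(L/D)V²/2g = 3.520 m
Pipe 2: V = 3.667 m/s, Re = 1.19×10^6, ε/D = 3.04×10^-4, f = 0.01555, h_2 = f(L/D)V²/2g = 17.20 m
Series → Q common, losses add: H = Σh = 20.72 m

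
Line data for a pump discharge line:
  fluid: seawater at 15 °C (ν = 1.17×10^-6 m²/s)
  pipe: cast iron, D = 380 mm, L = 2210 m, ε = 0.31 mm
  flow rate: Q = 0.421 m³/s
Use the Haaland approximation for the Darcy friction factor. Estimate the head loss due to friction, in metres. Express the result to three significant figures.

V = 4Q/(πD²) = 4·0.421/(π·0.380²) = 3.712 m/s
Re = VD/ν = 3.712·0.380/1.17×10^-6 = 1.21×10^6 → turbulent
ε/D = 0.31/380 = 8.16×10^-4
Haaland: f = 0.01899
h_f = f(L/D)V²/(2g) = 0.01899·(2210/0.380)·3.712²/(2·9.81) = 77.58 m

h_f ≈ 77.6 m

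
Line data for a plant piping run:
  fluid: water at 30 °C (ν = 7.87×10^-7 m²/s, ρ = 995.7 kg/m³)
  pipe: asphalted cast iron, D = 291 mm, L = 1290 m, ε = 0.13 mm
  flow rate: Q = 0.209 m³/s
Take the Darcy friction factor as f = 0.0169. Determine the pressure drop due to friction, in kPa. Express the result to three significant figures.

V = 4Q/(πD²) = 4·0.209/(π·0.291²) = 3.142 m/s
h_f = f(L/D)V²/(2g) = 0.01690·(1290/0.291)·3.142²/(2·9.81) = 37.71 m
Δp = ρg·h_f = 995.7·9.81·37.71 = 368.3 kPa

Δp ≈ 368 kPa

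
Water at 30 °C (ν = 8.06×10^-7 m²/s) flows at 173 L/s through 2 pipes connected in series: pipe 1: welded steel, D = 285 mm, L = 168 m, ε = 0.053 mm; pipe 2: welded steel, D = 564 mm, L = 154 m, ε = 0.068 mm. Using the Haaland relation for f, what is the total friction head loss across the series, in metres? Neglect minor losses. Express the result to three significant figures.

Pipe 1: V = 2.712 m/s, Re = 9.59×10^5, ε/D = 1.86×10^-4, f = 0.01447, h_1 = f(L/D)V²/2g = 3.198 m
Pipe 2: V = 0.6925 m/s, Re = 4.85×10^5, ε/D = 1.21×10^-4, f = 0.01454, h_2 = f(L/D)V²/2g = 0.09703 m
Series → Q common, losses add: H = Σh = 3.295 m

H ≈ 3.30 m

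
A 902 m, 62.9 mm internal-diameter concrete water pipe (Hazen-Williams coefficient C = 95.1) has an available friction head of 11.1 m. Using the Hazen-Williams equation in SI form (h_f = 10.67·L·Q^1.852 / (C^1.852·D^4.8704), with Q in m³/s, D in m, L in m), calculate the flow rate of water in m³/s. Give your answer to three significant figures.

Q ≈ 0.00171 m³/s

Rearranging: Q = [h_f·C^1.852·D^4.8704 / (10.67·L)]^(1/1.852)
Q = [11.1·95.1^1.852·0.0629^4.8704 / (10.67·902)]^0.540 = 0.001708 m³/s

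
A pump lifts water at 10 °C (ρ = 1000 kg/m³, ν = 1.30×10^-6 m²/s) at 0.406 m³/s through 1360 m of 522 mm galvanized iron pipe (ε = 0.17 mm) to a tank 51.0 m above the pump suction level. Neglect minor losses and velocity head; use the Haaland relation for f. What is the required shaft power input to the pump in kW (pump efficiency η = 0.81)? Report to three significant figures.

V = 4Q/(πD²) = 1.897 m/s; Re = 7.62×10^5; ε/D = 3.26×10^-4; f = 0.01600
h_f = f(L/D)V²/2g = 7.648 m
Total head H = z + h_f = 51.0 + 7.648 = 58.65 m
P_hyd = ρgQH = 1000·9.81·0.406·58.65 = 233.6 kW
P_shaft = P_hyd/η = 233.6/0.81 = 288.4 kW

P_shaft ≈ 288 kW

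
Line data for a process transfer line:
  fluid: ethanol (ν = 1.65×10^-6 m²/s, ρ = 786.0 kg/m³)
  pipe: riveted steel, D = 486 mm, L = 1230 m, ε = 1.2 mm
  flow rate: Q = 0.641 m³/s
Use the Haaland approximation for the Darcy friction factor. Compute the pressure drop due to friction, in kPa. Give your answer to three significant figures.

V = 4Q/(πD²) = 4·0.641/(π·0.486²) = 3.455 m/s
Re = VD/ν = 3.455·0.486/1.65×10^-6 = 1.02×10^6 → turbulent
ε/D = 1.2/486 = 0.00247
Haaland: f = 0.02498
h_f = f(L/D)V²/(2g) = 0.02498·(1230/0.486)·3.455²/(2·9.81) = 38.47 m
Δp = ρg·h_f = 786.0·9.81·38.47 = 296.6 kPa

Δp ≈ 297 kPa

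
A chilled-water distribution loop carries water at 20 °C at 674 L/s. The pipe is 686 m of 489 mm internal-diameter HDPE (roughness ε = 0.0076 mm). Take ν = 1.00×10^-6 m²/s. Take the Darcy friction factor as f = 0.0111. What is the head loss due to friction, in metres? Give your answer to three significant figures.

h_f ≈ 10.2 m

V = 4Q/(πD²) = 4·0.674/(π·0.489²) = 3.589 m/s
h_f = f(L/D)V²/(2g) = 0.01110·(686/0.489)·3.589²/(2·9.81) = 10.22 m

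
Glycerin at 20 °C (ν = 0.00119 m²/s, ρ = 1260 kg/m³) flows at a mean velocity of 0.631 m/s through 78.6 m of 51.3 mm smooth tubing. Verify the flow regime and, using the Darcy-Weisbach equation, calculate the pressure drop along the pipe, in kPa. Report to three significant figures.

Re = VD/ν = 0.631·0.05130/0.00119 = 27.2 → laminar (Re < 2300)
f = 64/Re = 2.353
h_f = f(L/D)V²/(2g) = 2.353·(78.6/0.05130)·0.631²/(2·9.81) = 73.16 m
Δp = ρg·h_f = 1260·9.81·73.16 = 904.2 kPa

Δp ≈ 904 kPa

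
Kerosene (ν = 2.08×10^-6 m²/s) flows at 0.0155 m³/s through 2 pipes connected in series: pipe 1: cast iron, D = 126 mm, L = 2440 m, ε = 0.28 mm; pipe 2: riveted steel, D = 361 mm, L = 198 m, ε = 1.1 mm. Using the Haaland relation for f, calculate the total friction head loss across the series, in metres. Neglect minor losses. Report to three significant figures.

Pipe 1: V = 1.243 m/s, Re = 7.53×10^4, ε/D = 0.00222, f = 0.02598, h_1 = f(L/D)V²/2g = 39.62 m
Pipe 2: V = 0.1514 m/s, Re = 2.63×10^4, ε/D = 0.00305, f = 0.03025, h_2 = f(L/D)V²/2g = 0.01939 m
Series → Q common, losses add: H = Σh = 39.64 m

H ≈ 39.6 m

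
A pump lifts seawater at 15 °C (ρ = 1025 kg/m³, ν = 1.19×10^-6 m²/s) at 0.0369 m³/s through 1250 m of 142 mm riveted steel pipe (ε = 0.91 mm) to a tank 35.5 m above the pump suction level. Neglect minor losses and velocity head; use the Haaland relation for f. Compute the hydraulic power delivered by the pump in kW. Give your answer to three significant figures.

V = 4Q/(πD²) = 2.330 m/s; Re = 2.78×10^5; ε/D = 0.00641; f = 0.03312
h_f = f(L/D)V²/2g = 80.66 m
Total head H = z + h_f = 35.5 + 80.66 = 116.2 m
P_hyd = ρgQH = 1025·9.81·0.0369·116.2 = 43.10 kW

P_hyd ≈ 43.1 kW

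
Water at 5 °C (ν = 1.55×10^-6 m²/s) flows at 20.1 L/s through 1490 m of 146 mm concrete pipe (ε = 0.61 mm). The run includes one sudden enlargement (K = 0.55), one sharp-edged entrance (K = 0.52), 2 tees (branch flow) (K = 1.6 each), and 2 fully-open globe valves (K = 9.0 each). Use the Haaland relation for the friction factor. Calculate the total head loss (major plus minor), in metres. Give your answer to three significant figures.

V = 4Q/(πD²) = 1.201 m/s; V²/2g = 0.07347 m
Re = 1.13×10^5, ε/D = 0.00418 → f = 0.02968 (Haaland)
Major: h_f = f(L/D)·V²/2g = 0.02968·10205·0.07347 = 22.26 m
Minor: ΣK = 22.3; h_m = ΣK·V²/2g = 1.636 m
Total H_L = 22.26 + 1.636 = 23.89 m

H_L ≈ 23.9 m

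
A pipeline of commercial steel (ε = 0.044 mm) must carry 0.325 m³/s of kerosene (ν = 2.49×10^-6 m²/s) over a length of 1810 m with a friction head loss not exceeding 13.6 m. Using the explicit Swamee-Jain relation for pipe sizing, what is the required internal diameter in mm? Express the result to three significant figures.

D ≈ 450 mm

Swamee-Jain (Type III): D = 0.66·[ε^1.25·(LQ²/(gh_f))^4.75 + ν·Q^9.4·(L/(gh_f))^5.2]^0.04
LQ²/(gh_f) = 1.433; L/(gh_f) = 13.57
Term 1 = ε^1.25·(…)^4.75 = 1.98×10^-5; Term 2 = ν·Q^9.4·(…)^5.2 = 4.97×10^-5
D = 0.66·(1.98×10^-5 + 4.97×10^-5)^0.04 = 0.4500 m = 450 mm
Check: V = 2.04 m/s, Re = 3.69×10^5, f = 0.01499, h_f = 12.8 m ≈ 13.6 m ✓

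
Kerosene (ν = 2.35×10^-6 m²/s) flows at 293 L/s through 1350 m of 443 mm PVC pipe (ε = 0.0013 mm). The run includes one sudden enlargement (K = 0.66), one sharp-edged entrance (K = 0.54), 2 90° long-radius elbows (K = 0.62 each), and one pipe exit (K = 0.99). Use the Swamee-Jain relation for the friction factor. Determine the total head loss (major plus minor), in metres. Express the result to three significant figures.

H_L ≈ 8.46 m

V = 4Q/(πD²) = 1.901 m/s; V²/2g = 0.1842 m
Re = 3.58×10^5, ε/D = 2.93×10^-6 → f = 0.01395 (Swamee-Jain)
Major: h_f = f(L/D)·V²/2g = 0.01395·3047·0.1842 = 7.827 m
Minor: ΣK = 3.43; h_m = ΣK·V²/2g = 0.6317 m
Total H_L = 7.827 + 0.6317 = 8.459 m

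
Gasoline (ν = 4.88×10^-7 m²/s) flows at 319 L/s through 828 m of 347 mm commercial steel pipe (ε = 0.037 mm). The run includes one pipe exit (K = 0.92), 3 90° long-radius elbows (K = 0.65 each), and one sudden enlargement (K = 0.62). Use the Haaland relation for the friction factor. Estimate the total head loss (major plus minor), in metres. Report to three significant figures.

H_L ≈ 19.7 m

V = 4Q/(πD²) = 3.373 m/s; V²/2g = 0.5799 m
Re = 2.40×10^6, ε/D = 1.07×10^-4 → f = 0.01275 (Haaland)
Major: h_f = f(L/D)·V²/2g = 0.01275·2386·0.5799 = 17.64 m
Minor: ΣK = 3.49; h_m = ΣK·V²/2g = 2.024 m
Total H_L = 17.64 + 2.024 = 19.66 m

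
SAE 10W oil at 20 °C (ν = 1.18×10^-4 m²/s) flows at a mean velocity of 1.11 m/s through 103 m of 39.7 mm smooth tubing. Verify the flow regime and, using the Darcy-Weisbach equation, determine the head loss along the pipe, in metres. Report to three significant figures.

Re = VD/ν = 1.11·0.03970/1.18×10^-4 = 373 → laminar (Re < 2300)
f = 64/Re = 0.1714
h_f = f(L/D)V²/(2g) = 0.1714·(103/0.03970)·1.11²/(2·9.81) = 27.92 m

h_f ≈ 27.9 m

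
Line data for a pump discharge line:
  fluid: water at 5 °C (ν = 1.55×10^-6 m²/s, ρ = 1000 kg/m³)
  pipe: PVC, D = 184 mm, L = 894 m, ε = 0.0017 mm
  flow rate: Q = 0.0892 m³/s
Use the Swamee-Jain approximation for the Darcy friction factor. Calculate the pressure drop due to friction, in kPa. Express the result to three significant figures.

Δp ≈ 376 kPa

V = 4Q/(πD²) = 4·0.0892/(π·0.184²) = 3.355 m/s
Re = VD/ν = 3.355·0.184/1.55×10^-6 = 3.98×10^5 → turbulent
ε/D = 0.0017/184 = 9.24×10^-6
Swamee-Jain: f = 0.01377
h_f = f(L/D)V²/(2g) = 0.01377·(894/0.184)·3.355²/(2·9.81) = 38.37 m
Δp = ρg·h_f = 1000·9.81·38.37 = 376.4 kPa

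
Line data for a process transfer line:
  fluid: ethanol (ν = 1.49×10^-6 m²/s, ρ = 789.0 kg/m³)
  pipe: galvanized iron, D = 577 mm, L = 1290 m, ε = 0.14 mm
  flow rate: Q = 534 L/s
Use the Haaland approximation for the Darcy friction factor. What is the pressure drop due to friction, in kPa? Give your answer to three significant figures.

Δp ≈ 56.0 kPa

V = 4Q/(πD²) = 4·0.534/(π·0.577²) = 2.042 m/s
Re = VD/ν = 2.042·0.577/1.49×10^-6 = 7.91×10^5 → turbulent
ε/D = 0.14/577 = 2.43×10^-4
Haaland: f = 0.01523
h_f = f(L/D)V²/(2g) = 0.01523·(1290/0.577)·2.042²/(2·9.81) = 7.236 m
Δp = ρg·h_f = 789.0·9.81·7.236 = 56.01 kPa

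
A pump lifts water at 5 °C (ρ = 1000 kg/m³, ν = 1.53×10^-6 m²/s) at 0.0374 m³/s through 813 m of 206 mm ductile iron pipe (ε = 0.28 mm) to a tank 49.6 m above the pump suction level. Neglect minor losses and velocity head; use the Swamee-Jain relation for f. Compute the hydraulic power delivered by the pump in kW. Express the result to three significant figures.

P_hyd ≈ 20.3 kW

V = 4Q/(πD²) = 1.122 m/s; Re = 1.51×10^5; ε/D = 0.00136; f = 0.02285
h_f = f(L/D)V²/2g = 5.788 m
Total head H = z + h_f = 49.6 + 5.788 = 55.39 m
P_hyd = ρgQH = 1000·9.81·0.0374·55.39 = 20.32 kW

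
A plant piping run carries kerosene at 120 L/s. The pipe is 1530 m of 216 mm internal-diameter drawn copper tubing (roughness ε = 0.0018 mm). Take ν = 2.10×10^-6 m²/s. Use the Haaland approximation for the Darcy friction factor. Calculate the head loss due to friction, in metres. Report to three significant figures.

h_f ≈ 54.6 m

V = 4Q/(πD²) = 4·0.120/(π·0.216²) = 3.275 m/s
Re = VD/ν = 3.275·0.216/2.10×10^-6 = 3.37×10^5 → turbulent
ε/D = 0.0018/216 = 8.33×10^-6
Haaland: f = 0.01411
h_f = f(L/D)V²/(2g) = 0.01411·(1530/0.216)·3.275²/(2·9.81) = 54.62 m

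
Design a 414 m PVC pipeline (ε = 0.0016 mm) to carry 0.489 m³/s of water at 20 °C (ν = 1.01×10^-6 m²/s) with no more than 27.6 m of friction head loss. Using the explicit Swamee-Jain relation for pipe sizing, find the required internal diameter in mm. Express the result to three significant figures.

Swamee-Jain (Type III): D = 0.66·[ε^1.25·(LQ²/(gh_f))^4.75 + ν·Q^9.4·(L/(gh_f))^5.2]^0.04
LQ²/(gh_f) = 0.3656; L/(gh_f) = 1.529
Term 1 = ε^1.25·(…)^4.75 = 4.78×10^-10; Term 2 = ν·Q^9.4·(…)^5.2 = 1.10×10^-8
D = 0.66·(4.78×10^-10 + 1.10×10^-8)^0.04 = 0.3177 m = 318 mm
Check: V = 6.17 m/s, Re = 1.94×10^6, f = 0.01060, h_f = 26.8 m ≈ 27.6 m ✓

D ≈ 318 mm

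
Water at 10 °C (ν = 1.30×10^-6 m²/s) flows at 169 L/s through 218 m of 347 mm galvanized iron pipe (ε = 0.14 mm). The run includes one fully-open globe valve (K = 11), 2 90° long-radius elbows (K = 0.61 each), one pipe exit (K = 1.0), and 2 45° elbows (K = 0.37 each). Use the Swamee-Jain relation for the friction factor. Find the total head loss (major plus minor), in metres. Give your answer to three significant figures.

V = 4Q/(πD²) = 1.787 m/s; V²/2g = 0.1628 m
Re = 4.77×10^5, ε/D = 4.03×10^-4 → f = 0.01719 (Swamee-Jain)
Major: h_f = f(L/D)·V²/2g = 0.01719·628.2·0.1628 = 1.758 m
Minor: ΣK = 14.0; h_m = ΣK·V²/2g = 2.272 m
Total H_L = 1.758 + 2.272 = 4.030 m

H_L ≈ 4.03 m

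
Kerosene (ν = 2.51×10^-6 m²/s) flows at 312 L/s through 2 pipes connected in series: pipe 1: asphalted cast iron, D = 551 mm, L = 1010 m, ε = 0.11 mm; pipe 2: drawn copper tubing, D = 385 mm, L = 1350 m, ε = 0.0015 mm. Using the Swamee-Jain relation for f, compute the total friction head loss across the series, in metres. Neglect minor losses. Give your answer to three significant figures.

H ≈ 20.1 m

Pipe 1: V = 1.308 m/s, Re = 2.87×10^5, ε/D = 2.00×10^-4, f = 0.01639, h_1 = f(L/D)V²/2g = 2.621 m
Pipe 2: V = 2.680 m/s, Re = 4.11×10^5, ε/D = 3.90×10^-6, f = 0.01362, h_2 = f(L/D)V²/2g = 17.48 m
Series → Q common, losses add: H = Σh = 20.10 m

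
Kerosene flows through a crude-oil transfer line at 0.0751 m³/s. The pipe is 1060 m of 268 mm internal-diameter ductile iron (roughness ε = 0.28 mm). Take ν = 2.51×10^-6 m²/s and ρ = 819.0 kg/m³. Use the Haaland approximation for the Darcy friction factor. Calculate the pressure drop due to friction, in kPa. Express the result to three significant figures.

Δp ≈ 61.8 kPa

V = 4Q/(πD²) = 4·0.0751/(π·0.268²) = 1.331 m/s
Re = VD/ν = 1.331·0.268/2.51×10^-6 = 1.42×10^5 → turbulent
ε/D = 0.28/268 = 0.00104
Haaland: f = 0.02153
h_f = f(L/D)V²/(2g) = 0.02153·(1060/0.268)·1.331²/(2·9.81) = 7.691 m
Δp = ρg·h_f = 819.0·9.81·7.691 = 61.79 kPa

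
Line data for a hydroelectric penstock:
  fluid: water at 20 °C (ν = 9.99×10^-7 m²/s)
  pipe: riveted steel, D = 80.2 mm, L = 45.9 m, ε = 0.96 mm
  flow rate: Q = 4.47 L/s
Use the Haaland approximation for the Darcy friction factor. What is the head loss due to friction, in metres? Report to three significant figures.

V = 4Q/(πD²) = 4·0.00447/(π·0.0802²) = 0.8848 m/s
Re = VD/ν = 0.8848·0.0802/9.99×10^-7 = 7.10×10^4 → turbulent
ε/D = 0.96/80.2 = 0.0120
Haaland: f = 0.04111
h_f = f(L/D)V²/(2g) = 0.04111·(45.9/0.0802)·0.8848²/(2·9.81) = 0.9388 m

h_f ≈ 0.939 m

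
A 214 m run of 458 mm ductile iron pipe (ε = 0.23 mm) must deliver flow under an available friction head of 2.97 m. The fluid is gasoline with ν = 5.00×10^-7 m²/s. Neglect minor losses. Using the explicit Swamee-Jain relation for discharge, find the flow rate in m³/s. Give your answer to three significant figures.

Swamee-Jain (Type II): Q = -0.965·√(gD⁵h_f/L)·ln[ε/(3.7D) + √(3.17ν²L/(gD³h_f))]
√(gD⁵h_f/L) = √(9.81·0.458⁵·2.97/214) = 0.05238
ε/(3.7D) = 1.36×10^-4; √(3.17ν²L/(gD³h_f)) = 7.78×10^-6
Q = -0.965·0.05238·ln(1.435×10^-4) = 0.4473 m³/s
Check: V = 2.72 m/s, Re = 2.49×10^6, f = 0.01699, h_f = 2.98 m ≈ 2.97 m ✓

Q ≈ 0.447 m³/s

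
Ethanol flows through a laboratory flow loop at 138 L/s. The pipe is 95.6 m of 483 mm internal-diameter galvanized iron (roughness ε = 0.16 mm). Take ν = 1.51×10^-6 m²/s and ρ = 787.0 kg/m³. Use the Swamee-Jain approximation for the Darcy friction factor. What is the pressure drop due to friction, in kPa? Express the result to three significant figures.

V = 4Q/(πD²) = 4·0.138/(π·0.483²) = 0.7532 m/s
Re = VD/ν = 0.7532·0.483/1.51×10^-6 = 2.41×10^5 → turbulent
ε/D = 0.16/483 = 3.31×10^-4
Swamee-Jain: f = 0.01764
h_f = f(L/D)V²/(2g) = 0.01764·(95.6/0.483)·0.7532²/(2·9.81) = 0.1009 m
Δp = ρg·h_f = 787.0·9.81·0.1009 = 0.7792 kPa

Δp ≈ 0.779 kPa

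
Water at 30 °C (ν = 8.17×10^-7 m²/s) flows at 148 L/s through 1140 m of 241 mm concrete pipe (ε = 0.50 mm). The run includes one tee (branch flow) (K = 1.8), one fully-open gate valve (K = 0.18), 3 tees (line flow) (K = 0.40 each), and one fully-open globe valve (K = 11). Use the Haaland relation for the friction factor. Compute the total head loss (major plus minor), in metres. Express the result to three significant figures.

V = 4Q/(πD²) = 3.244 m/s; V²/2g = 0.5365 m
Re = 9.57×10^5, ε/D = 0.00207 → f = 0.02386 (Haaland)
Major: h_f = f(L/D)·V²/2g = 0.02386·4730·0.5365 = 60.56 m
Minor: ΣK = 14.2; h_m = ΣK·V²/2g = 7.608 m
Total H_L = 60.56 + 7.608 = 68.17 m

H_L ≈ 68.2 m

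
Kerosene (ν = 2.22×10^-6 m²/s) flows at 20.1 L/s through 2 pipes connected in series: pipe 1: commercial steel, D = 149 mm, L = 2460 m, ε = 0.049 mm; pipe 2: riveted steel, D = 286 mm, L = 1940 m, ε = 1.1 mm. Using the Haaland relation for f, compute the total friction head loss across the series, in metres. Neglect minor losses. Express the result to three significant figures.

Pipe 1: V = 1.153 m/s, Re = 7.74×10^4, ε/D = 3.29×10^-4, f = 0.02012, h_1 = f(L/D)V²/2g = 22.49 m
Pipe 2: V = 0.3129 m/s, Re = 4.03×10^4, ε/D = 0.00385, f = 0.03051, h_2 = f(L/D)V²/2g = 1.032 m
Series → Q common, losses add: H = Σh = 23.53 m

H ≈ 23.5 m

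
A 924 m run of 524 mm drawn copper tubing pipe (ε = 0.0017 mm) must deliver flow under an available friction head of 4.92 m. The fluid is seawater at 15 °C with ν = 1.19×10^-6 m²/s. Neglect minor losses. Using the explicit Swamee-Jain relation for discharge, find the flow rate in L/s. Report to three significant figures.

Q ≈ 464 L/s

Swamee-Jain (Type II): Q = -0.965·√(gD⁵h_f/L)·ln[ε/(3.7D) + √(3.17ν²L/(gD³h_f))]
√(gD⁵h_f/L) = √(9.81·0.524⁵·4.92/924) = 0.04543
ε/(3.7D) = 8.77×10^-7; √(3.17ν²L/(gD³h_f)) = 2.44×10^-5
Q = -0.965·0.04543·ln(2.532×10^-5) = 0.4640 m³/s
Check: V = 2.15 m/s, Re = 9.47×10^5, f = 0.01179, h_f = 4.91 m ≈ 4.92 m ✓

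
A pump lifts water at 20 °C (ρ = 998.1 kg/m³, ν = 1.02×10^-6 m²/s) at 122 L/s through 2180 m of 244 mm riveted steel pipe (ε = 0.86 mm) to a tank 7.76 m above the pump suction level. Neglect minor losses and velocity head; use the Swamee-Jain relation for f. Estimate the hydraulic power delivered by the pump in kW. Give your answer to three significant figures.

P_hyd ≈ 112 kW

V = 4Q/(πD²) = 2.609 m/s; Re = 6.24×10^5; ε/D = 0.00352; f = 0.02768
h_f = f(L/D)V²/2g = 85.80 m
Total head H = z + h_f = 7.76 + 85.80 = 93.56 m
P_hyd = ρgQH = 998.1·9.81·0.122·93.56 = 111.8 kW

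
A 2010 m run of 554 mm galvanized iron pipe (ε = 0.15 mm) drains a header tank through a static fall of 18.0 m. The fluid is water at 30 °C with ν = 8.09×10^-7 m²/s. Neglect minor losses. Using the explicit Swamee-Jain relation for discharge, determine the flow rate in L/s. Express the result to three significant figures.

Q ≈ 612 L/s

Swamee-Jain (Type II): Q = -0.965·√(gD⁵h_f/L)·ln[ε/(3.7D) + √(3.17ν²L/(gD³h_f))]
√(gD⁵h_f/L) = √(9.81·0.554⁵·18.0/2010) = 0.06771
ε/(3.7D) = 7.32×10^-5; √(3.17ν²L/(gD³h_f)) = 1.18×10^-5
Q = -0.965·0.06771·ln(8.496×10^-5) = 0.6124 m³/s
Check: V = 2.54 m/s, Re = 1.74×10^6, f = 0.01517, h_f = 18.1 m ≈ 18.0 m ✓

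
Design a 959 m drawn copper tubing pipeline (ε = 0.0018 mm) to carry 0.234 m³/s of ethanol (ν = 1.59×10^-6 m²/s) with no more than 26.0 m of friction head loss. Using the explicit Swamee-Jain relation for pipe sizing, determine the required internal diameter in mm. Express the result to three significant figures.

Swamee-Jain (Type III): D = 0.66·[ε^1.25·(LQ²/(gh_f))^4.75 + ν·Q^9.4·(L/(gh_f))^5.2]^0.04
LQ²/(gh_f) = 0.2059; L/(gh_f) = 3.760
Term 1 = ε^1.25·(…)^4.75 = 3.62×10^-11; Term 2 = ν·Q^9.4·(…)^5.2 = 1.83×10^-9
D = 0.66·(3.62×10^-11 + 1.83×10^-9)^0.04 = 0.2954 m = 295 mm
Check: V = 3.41 m/s, Re = 6.34×10^5, f = 0.01267, h_f = 24.4 m ≈ 26.0 m ✓

D ≈ 295 mm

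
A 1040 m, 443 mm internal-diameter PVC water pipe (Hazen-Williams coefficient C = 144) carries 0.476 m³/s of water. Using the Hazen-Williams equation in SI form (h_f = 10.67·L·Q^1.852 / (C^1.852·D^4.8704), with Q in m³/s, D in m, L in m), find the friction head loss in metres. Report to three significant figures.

h_f ≈ 14.9 m

h_f = 10.67·1040·0.476^1.852 / (144^1.852·0.443^4.8704) = 14.89 m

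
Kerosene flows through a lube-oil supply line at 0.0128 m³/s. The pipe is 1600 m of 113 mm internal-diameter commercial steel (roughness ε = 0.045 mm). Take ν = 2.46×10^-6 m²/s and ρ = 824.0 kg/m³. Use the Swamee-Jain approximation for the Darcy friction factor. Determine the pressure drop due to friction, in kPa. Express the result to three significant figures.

V = 4Q/(πD²) = 4·0.0128/(π·0.113²) = 1.276 m/s
Re = VD/ν = 1.276·0.113/2.46×10^-6 = 5.86×10^4 → turbulent
ε/D = 0.045/113 = 3.98×10^-4
Swamee-Jain: f = 0.02167
h_f = f(L/D)V²/(2g) = 0.02167·(1600/0.113)·1.276²/(2·9.81) = 25.47 m
Δp = ρg·h_f = 824.0·9.81·25.47 = 205.9 kPa

Δp ≈ 206 kPa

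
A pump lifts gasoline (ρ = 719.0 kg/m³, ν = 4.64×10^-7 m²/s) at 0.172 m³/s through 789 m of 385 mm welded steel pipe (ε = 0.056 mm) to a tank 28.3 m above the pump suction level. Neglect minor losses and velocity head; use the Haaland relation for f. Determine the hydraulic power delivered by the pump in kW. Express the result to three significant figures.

V = 4Q/(πD²) = 1.477 m/s; Re = 1.23×10^6; ε/D = 1.45×10^-4; f = 0.01378
h_f = f(L/D)V²/2g = 3.142 m
Total head H = z + h_f = 28.3 + 3.142 = 31.44 m
P_hyd = ρgQH = 719.0·9.81·0.172·31.44 = 38.14 kW

P_hyd ≈ 38.1 kW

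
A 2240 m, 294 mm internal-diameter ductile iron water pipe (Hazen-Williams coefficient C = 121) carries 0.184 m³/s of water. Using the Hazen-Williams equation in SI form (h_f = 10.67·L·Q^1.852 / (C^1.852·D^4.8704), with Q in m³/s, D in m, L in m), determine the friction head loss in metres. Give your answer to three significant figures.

h_f = 10.67·2240·0.184^1.852 / (121^1.852·0.294^4.8704) = 56.09 m

h_f ≈ 56.1 m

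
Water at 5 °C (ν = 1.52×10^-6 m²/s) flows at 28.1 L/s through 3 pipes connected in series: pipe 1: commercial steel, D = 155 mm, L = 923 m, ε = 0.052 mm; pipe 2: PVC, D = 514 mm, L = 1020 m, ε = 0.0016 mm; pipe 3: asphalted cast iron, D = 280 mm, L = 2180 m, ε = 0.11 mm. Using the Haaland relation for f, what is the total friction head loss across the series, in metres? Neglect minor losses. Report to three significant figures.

Pipe 1: V = 1.489 m/s, Re = 1.52×10^5, ε/D = 3.35×10^-4, f = 0.01829, h_1 = f(L/D)V²/2g = 12.31 m
Pipe 2: V = 0.1354 m/s, Re = 4.58×10^4, ε/D = 3.11×10^-6, f = 0.02113, h_2 = f(L/D)V²/2g = 0.03920 m
Pipe 3: V = 0.4564 m/s, Re = 8.41×10^4, ε/D = 3.93×10^-4, f = 0.02011, h_3 = f(L/D)V²/2g = 1.662 m
Series → Q common, losses add: H = Σh = 14.01 m

H ≈ 14.0 m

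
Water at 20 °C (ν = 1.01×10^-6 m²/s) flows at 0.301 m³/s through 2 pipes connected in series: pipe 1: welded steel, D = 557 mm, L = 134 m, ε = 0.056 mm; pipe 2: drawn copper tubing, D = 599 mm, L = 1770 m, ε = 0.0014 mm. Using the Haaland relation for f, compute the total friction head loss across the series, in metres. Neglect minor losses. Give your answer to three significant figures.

Pipe 1: V = 1.235 m/s, Re = 6.81×10^5, ε/D = 1.01×10^-4, f = 0.01380, h_1 = f(L/D)V²/2g = 0.2583 m
Pipe 2: V = 1.068 m/s, Re = 6.33×10^5, ε/D = 2.34×10^-6, f = 0.01256, h_2 = f(L/D)V²/2g = 2.158 m
Series → Q common, losses add: H = Σh = 2.416 m

H ≈ 2.42 m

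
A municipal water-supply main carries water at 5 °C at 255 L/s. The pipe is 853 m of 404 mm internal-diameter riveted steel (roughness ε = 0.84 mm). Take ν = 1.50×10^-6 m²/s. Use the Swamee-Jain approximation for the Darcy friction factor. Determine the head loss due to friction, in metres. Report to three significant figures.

h_f ≈ 10.3 m

V = 4Q/(πD²) = 4·0.255/(π·0.404²) = 1.989 m/s
Re = VD/ν = 1.989·0.404/1.50×10^-6 = 5.36×10^5 → turbulent
ε/D = 0.84/404 = 0.00208
Swamee-Jain: f = 0.02411
h_f = f(L/D)V²/(2g) = 0.02411·(853/0.404)·1.989²/(2·9.81) = 10.27 m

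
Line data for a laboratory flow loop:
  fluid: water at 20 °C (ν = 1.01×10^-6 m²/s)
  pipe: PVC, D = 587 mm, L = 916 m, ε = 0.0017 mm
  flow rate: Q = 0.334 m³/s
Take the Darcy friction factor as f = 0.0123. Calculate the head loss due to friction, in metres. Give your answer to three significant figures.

h_f ≈ 1.49 m

V = 4Q/(πD²) = 4·0.334/(π·0.587²) = 1.234 m/s
h_f = f(L/D)V²/(2g) = 0.01230·(916/0.587)·1.234²/(2·9.81) = 1.490 m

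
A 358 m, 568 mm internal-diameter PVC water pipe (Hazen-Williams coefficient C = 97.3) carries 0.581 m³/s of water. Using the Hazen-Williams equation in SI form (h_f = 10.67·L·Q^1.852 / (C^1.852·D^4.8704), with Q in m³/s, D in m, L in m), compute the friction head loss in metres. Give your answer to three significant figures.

h_f = 10.67·358·0.581^1.852 / (97.3^1.852·0.568^4.8704) = 4.568 m

h_f ≈ 4.57 m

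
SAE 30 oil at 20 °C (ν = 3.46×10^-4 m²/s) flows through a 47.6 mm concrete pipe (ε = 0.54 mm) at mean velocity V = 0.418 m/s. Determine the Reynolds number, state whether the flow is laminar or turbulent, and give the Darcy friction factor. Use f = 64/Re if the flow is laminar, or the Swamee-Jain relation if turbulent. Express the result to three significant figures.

Re = VD/ν = 0.4180·0.0476/3.46×10^-4 = 57.5
Re < 2300 → laminar → f = 64/Re = 1.113

Re ≈ 57.5; laminar; f = 64/Re ≈ 1.11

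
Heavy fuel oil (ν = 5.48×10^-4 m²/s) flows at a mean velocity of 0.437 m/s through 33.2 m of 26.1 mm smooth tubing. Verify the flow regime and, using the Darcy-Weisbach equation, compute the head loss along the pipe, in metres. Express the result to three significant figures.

h_f ≈ 38.1 m

Re = VD/ν = 0.437·0.02610/5.48×10^-4 = 20.8 → laminar (Re < 2300)
f = 64/Re = 3.075
h_f = f(L/D)V²/(2g) = 3.075·(33.2/0.02610)·0.437²/(2·9.81) = 38.07 m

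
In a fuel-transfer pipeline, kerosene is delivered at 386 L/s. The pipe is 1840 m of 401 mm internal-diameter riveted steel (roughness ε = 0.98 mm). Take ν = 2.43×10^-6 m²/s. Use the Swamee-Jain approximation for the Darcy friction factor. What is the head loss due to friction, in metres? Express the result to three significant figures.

V = 4Q/(πD²) = 4·0.386/(π·0.401²) = 3.056 m/s
Re = VD/ν = 3.056·0.401/2.43×10^-6 = 5.04×10^5 → turbulent
ε/D = 0.98/401 = 0.00244
Swamee-Jain: f = 0.02514
h_f = f(L/D)V²/(2g) = 0.02514·(1840/0.401)·3.056²/(2·9.81) = 54.93 m

h_f ≈ 54.9 m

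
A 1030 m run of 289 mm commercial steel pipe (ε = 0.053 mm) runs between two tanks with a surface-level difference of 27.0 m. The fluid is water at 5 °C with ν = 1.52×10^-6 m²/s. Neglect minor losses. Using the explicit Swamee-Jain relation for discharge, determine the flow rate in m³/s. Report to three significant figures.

Q ≈ 0.206 m³/s

Swamee-Jain (Type II): Q = -0.965·√(gD⁵h_f/L)·ln[ε/(3.7D) + √(3.17ν²L/(gD³h_f))]
√(gD⁵h_f/L) = √(9.81·0.289⁵·27.0/1030) = 0.02277
ε/(3.7D) = 4.96×10^-5; √(3.17ν²L/(gD³h_f)) = 3.44×10^-5
Q = -0.965·0.02277·ln(8.392×10^-5) = 0.2062 m³/s
Check: V = 3.14 m/s, Re = 5.98×10^5, f = 0.01512, h_f = 27.1 m ≈ 27.0 m ✓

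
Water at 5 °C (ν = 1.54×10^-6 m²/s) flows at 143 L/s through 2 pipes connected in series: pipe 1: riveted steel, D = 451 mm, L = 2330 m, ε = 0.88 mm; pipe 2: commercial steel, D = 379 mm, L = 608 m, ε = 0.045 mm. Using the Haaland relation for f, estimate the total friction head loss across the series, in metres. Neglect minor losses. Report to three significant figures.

H ≈ 7.06 m

Pipe 1: V = 0.8951 m/s, Re = 2.62×10^5, ε/D = 0.00195, f = 0.02393, h_1 = f(L/D)V²/2g = 5.049 m
Pipe 2: V = 1.268 m/s, Re = 3.12×10^5, ε/D = 1.19×10^-4, f = 0.01531, h_2 = f(L/D)V²/2g = 2.012 m
Series → Q common, losses add: H = Σh = 7.061 m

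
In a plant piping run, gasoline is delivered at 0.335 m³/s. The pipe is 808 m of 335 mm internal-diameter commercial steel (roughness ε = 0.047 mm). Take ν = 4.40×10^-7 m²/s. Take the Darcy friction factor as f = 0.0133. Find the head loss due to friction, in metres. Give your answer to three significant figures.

h_f ≈ 23.6 m

V = 4Q/(πD²) = 4·0.335/(π·0.335²) = 3.801 m/s
h_f = f(L/D)V²/(2g) = 0.01330·(808/0.335)·3.801²/(2·9.81) = 23.62 m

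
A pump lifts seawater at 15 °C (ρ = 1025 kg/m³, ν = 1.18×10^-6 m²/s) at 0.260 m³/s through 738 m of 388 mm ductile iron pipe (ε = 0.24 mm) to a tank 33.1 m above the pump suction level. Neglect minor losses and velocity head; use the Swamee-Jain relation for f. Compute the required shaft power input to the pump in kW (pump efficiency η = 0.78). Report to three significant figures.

V = 4Q/(πD²) = 2.199 m/s; Re = 7.23×10^5; ε/D = 6.19×10^-4; f = 0.01822
h_f = f(L/D)V²/2g = 8.543 m
Total head H = z + h_f = 33.1 + 8.543 = 41.64 m
P_hyd = ρgQH = 1025·9.81·0.260·41.64 = 108.9 kW
P_shaft = P_hyd/η = 108.9/0.78 = 139.6 kW

P_shaft ≈ 140 kW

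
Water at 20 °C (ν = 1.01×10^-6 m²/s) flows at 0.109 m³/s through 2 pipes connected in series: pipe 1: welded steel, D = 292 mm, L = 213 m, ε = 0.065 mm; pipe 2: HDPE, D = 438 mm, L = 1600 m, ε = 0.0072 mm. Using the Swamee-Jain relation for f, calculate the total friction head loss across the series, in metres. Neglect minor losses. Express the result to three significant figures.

H ≈ 2.96 m

Pipe 1: V = 1.628 m/s, Re = 4.71×10^5, ε/D = 2.23×10^-4, f = 0.01580, h_1 = f(L/D)V²/2g = 1.556 m
Pipe 2: V = 0.7234 m/s, Re = 3.14×10^5, ε/D = 1.64×10^-5, f = 0.01445, h_2 = f(L/D)V²/2g = 1.408 m
Series → Q common, losses add: H = Σh = 2.964 m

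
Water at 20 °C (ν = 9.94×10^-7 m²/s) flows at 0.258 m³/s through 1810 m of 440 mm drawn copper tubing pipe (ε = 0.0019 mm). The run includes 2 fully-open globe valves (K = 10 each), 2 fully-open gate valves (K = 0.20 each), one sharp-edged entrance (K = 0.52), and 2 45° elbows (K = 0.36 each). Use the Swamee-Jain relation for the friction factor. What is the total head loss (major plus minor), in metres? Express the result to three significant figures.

V = 4Q/(πD²) = 1.697 m/s; V²/2g = 0.1467 m
Re = 7.51×10^5, ε/D = 4.32×10^-6 → f = 0.01228 (Swamee-Jain)
Major: h_f = f(L/D)·V²/2g = 0.01228·4114·0.1467 = 7.411 m
Minor: ΣK = 21.6; h_m = ΣK·V²/2g = 3.175 m
Total H_L = 7.411 + 3.175 = 10.59 m

H_L ≈ 10.6 m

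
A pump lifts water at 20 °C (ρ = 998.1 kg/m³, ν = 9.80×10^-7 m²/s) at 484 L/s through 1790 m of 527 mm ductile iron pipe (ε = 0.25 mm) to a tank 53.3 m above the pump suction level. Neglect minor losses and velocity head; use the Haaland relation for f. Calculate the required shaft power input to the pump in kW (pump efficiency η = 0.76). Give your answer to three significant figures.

V = 4Q/(πD²) = 2.219 m/s; Re = 1.19×10^6; ε/D = 4.74×10^-4; f = 0.01692
h_f = f(L/D)V²/2g = 14.42 m
Total head H = z + h_f = 53.3 + 14.42 = 67.72 m
P_hyd = ρgQH = 998.1·9.81·0.484·67.72 = 320.9 kW
P_shaft = P_hyd/η = 320.9/0.76 = 422.3 kW

P_shaft ≈ 422 kW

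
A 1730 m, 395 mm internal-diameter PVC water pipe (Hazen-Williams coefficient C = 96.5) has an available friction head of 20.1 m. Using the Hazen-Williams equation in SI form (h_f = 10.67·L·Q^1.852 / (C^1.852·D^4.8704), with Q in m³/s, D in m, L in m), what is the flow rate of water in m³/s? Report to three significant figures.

Q ≈ 0.211 m³/s

Rearranging: Q = [h_f·C^1.852·D^4.8704 / (10.67·L)]^(1/1.852)
Q = [20.1·96.5^1.852·0.395^4.8704 / (10.67·1730)]^0.540 = 0.2107 m³/s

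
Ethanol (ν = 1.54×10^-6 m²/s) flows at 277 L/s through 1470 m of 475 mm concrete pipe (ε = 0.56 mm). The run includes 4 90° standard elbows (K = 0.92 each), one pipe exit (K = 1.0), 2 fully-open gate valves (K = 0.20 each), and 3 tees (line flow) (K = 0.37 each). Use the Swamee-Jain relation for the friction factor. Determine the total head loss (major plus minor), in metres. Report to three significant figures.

H_L ≈ 8.91 m

V = 4Q/(πD²) = 1.563 m/s; V²/2g = 0.1245 m
Re = 4.82×10^5, ε/D = 0.00118 → f = 0.02112 (Swamee-Jain)
Major: h_f = f(L/D)·V²/2g = 0.02112·3095·0.1245 = 8.140 m
Minor: ΣK = 6.19; h_m = ΣK·V²/2g = 0.7709 m
Total H_L = 8.140 + 0.7709 = 8.911 m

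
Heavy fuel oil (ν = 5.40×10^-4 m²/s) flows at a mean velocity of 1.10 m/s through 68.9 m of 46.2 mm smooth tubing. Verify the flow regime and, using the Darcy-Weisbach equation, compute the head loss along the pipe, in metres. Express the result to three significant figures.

Re = VD/ν = 1.10·0.04620/5.40×10^-4 = 94.1 → laminar (Re < 2300)
f = 64/Re = 0.6800
h_f = f(L/D)V²/(2g) = 0.6800·(68.9/0.04620)·1.10²/(2·9.81) = 62.55 m

h_f ≈ 62.5 m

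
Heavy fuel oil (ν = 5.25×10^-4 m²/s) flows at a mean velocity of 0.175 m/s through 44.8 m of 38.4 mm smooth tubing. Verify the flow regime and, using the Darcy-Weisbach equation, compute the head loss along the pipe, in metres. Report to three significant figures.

Re = VD/ν = 0.175·0.03840/5.25×10^-4 = 12.8 → laminar (Re < 2300)
f = 64/Re = 5.000
h_f = f(L/D)V²/(2g) = 5.000·(44.8/0.03840)·0.175²/(2·9.81) = 9.105 m

h_f ≈ 9.11 m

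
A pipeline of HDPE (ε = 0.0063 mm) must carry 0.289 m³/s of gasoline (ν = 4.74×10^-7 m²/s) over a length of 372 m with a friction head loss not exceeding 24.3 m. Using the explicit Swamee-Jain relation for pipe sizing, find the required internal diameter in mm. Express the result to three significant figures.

D ≈ 258 mm

Swamee-Jain (Type III): D = 0.66·[ε^1.25·(LQ²/(gh_f))^4.75 + ν·Q^9.4·(L/(gh_f))^5.2]^0.04
LQ²/(gh_f) = 0.1303; L/(gh_f) = 1.561
Term 1 = ε^1.25·(…)^4.75 = 1.98×10^-11; Term 2 = ν·Q^9.4·(…)^5.2 = 4.10×10^-11
D = 0.66·(1.98×10^-11 + 4.10×10^-11)^0.04 = 0.2576 m = 258 mm
Check: V = 5.55 m/s, Re = 3.01×10^6, f = 0.01075, h_f = 24.4 m ≈ 24.3 m ✓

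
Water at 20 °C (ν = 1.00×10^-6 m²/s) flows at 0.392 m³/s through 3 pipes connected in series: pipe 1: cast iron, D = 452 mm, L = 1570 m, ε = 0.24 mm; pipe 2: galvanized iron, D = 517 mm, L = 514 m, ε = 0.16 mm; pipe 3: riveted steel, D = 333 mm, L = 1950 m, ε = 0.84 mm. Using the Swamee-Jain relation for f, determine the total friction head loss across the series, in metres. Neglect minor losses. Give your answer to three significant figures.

Pipe 1: V = 2.443 m/s, Re = 1.10×10^6, ε/D = 5.31×10^-4, f = 0.01746, h_1 = f(L/D)V²/2g = 18.45 m
Pipe 2: V = 1.867 m/s, Re = 9.65×10^5, ε/D = 3.09×10^-4, f = 0.01586, h_2 = f(L/D)V²/2g = 2.803 m
Pipe 3: V = 4.501 m/s, Re = 1.50×10^6, ε/D = 0.00252, f = 0.02509, h_3 = f(L/D)V²/2g = 151.7 m
Series → Q common, losses add: H = Σh = 173.0 m

H ≈ 173 m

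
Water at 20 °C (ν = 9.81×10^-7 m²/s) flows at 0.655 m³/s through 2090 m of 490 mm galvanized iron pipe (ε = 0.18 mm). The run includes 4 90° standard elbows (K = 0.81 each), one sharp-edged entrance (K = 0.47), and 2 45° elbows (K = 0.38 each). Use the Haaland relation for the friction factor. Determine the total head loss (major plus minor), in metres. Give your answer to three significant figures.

H_L ≈ 44.6 m

V = 4Q/(πD²) = 3.473 m/s; V²/2g = 0.6149 m
Re = 1.73×10^6, ε/D = 3.67×10^-4 → f = 0.01596 (Haaland)
Major: h_f = f(L/D)·V²/2g = 0.01596·4265·0.6149 = 41.85 m
Minor: ΣK = 4.47; h_m = ΣK·V²/2g = 2.749 m
Total H_L = 41.85 + 2.749 = 44.60 m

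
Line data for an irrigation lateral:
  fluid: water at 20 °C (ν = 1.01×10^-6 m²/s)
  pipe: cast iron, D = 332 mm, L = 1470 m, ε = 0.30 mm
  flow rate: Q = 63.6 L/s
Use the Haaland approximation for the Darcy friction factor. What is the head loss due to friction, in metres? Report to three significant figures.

h_f ≈ 2.47 m

V = 4Q/(πD²) = 4·0.0636/(π·0.332²) = 0.7347 m/s
Re = VD/ν = 0.7347·0.332/1.01×10^-6 = 2.41×10^5 → turbulent
ε/D = 0.30/332 = 9.04×10^-4
Haaland: f = 0.02031
h_f = f(L/D)V²/(2g) = 0.02031·(1470/0.332)·0.7347²/(2·9.81) = 2.474 m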